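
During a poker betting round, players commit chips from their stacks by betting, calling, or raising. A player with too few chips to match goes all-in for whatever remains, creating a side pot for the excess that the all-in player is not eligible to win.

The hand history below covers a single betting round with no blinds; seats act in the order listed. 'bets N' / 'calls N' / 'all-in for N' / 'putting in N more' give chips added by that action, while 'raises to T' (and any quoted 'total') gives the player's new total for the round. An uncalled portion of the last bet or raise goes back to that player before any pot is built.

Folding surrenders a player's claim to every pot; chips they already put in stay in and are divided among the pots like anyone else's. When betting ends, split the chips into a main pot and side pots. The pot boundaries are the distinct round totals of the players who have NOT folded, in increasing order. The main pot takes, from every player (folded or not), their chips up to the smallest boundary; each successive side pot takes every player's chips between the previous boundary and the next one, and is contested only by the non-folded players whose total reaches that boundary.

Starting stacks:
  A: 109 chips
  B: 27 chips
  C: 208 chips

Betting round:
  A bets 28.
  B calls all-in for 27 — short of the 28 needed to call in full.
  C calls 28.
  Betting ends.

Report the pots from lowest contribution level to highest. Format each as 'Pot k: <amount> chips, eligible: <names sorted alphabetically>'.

Contributions: A=28, B=27, C=28
Pot levels (distinct totals of non-folded players): 27, 28
Layer 1-27: 27 each from A, B, C = 27*3 = 81 chips; eligible A, B, C
Layer 28-28: 1 each from A, C = 1*2 = 2 chips; eligible A, C

Pot 1: 81 chips, eligible: A, B, C
Pot 2: 2 chips, eligible: A, C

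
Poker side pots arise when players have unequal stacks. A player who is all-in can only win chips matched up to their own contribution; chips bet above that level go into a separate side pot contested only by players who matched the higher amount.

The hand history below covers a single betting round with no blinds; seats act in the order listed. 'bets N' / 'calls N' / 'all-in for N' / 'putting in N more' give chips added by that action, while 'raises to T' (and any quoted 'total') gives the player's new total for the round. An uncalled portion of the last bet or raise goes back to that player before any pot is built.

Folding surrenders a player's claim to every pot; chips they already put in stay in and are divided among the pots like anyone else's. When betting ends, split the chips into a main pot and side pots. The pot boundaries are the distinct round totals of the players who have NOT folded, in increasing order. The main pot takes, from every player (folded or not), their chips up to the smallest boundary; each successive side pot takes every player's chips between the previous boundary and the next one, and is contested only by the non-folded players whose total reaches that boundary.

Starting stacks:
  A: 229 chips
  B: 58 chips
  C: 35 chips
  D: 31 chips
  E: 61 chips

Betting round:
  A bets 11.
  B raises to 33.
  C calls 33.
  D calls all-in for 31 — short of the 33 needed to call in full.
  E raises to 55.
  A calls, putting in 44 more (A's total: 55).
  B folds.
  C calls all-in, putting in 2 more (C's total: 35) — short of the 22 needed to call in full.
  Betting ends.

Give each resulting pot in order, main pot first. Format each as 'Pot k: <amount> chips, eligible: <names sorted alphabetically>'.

Contributions: A=55, B=33, C=35, D=31, E=55
Folded: B
Pot levels (distinct totals of non-folded players): 31, 35, 55
Layer 1-31: 31 each from A, B, C, D, E = 31*5 = 155 chips; eligible A, C, D, E
Layer 32-35: A 4 + B 2 + C 4 + E 4 = 14 chips; eligible A, C, E
Layer 36-55: 20 each from A, E = 20*2 = 40 chips; eligible A, E

Pot 1: 155 chips, eligible: A, C, D, E
Pot 2: 14 chips, eligible: A, C, E
Pot 3: 40 chips, eligible: A, E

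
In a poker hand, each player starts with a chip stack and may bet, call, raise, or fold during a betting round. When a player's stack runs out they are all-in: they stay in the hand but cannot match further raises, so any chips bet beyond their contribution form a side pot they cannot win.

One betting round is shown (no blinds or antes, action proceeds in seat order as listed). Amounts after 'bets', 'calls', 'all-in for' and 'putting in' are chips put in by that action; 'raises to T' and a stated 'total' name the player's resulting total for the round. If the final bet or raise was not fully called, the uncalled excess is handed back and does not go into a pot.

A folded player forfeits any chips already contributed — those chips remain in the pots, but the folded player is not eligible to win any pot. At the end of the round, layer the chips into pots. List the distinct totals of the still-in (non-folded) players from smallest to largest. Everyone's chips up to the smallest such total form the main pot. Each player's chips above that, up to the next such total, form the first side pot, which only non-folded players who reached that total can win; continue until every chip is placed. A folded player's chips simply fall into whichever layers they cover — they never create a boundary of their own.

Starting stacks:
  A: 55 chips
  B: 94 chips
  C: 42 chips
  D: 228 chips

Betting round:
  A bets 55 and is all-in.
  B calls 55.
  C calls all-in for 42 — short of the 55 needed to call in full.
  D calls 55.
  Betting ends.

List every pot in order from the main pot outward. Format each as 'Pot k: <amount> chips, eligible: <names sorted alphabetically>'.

Pot 1: 168 chips, eligible: A, B, C, D
Pot 2: 39 chips, eligible: A, B, D

Derivation:
Contributions: A=55, B=55, C=42, D=55
Pot levels (distinct totals of non-folded players): 42, 55
Layer 1-42: 42 each from A, B, C, D = 42*4 = 168 chips; eligible A, B, C, D
Layer 43-55: 13 each from A, B, D = 13*3 = 39 chips; eligible A, B, D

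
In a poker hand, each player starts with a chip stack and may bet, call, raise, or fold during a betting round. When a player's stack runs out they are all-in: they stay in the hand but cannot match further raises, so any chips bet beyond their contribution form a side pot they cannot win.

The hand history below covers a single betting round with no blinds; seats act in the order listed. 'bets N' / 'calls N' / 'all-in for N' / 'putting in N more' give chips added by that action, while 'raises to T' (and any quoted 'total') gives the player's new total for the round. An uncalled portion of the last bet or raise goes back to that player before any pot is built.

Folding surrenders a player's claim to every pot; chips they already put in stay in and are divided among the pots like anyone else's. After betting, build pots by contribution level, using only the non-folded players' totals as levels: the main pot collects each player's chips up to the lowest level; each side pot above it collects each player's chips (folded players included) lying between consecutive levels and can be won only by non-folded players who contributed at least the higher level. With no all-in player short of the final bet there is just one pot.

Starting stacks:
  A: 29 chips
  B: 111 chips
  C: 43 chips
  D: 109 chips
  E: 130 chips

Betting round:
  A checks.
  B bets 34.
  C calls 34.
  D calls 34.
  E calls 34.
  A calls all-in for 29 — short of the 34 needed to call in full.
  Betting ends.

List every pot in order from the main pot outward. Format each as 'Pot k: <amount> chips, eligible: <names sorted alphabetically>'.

Pot 1: 145 chips, eligible: A, B, C, D, E
Pot 2: 20 chips, eligible: B, C, D, E

Derivation:
Contributions: A=29, B=34, C=34, D=34, E=34
Pot levels (distinct totals of non-folded players): 29, 34
Layer 1-29: 29 each from A, B, C, D, E = 29*5 = 145 chips; eligible A, B, C, D, E
Layer 30-34: 5 each from B, C, D, E = 5*4 = 20 chips; eligible B, C, D, E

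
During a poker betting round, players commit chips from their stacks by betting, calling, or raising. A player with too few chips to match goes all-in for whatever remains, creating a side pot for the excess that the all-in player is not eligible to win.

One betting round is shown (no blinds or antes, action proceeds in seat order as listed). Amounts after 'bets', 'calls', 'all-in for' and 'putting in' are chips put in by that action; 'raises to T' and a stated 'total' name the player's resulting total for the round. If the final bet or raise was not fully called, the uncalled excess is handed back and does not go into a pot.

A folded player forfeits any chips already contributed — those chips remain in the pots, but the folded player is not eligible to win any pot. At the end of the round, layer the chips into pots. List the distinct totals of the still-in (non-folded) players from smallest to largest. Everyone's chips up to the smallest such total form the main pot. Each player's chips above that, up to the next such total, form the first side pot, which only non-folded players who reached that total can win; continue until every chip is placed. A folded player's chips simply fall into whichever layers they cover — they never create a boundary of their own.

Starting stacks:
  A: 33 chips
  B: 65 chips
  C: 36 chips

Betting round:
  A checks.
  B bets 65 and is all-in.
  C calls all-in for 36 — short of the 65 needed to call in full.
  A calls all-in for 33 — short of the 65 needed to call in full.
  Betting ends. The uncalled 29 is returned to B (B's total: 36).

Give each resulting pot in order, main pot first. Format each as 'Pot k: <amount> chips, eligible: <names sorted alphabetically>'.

Pot 1: 99 chips, eligible: A, B, C
Pot 2: 6 chips, eligible: B, C

Derivation:
Contributions (after 29 returned to B): A=33, B=36, C=36
Pot levels (distinct totals of non-folded players): 33, 36
Layer 1-33: 33 each from A, B, C = 33*3 = 99 chips; eligible A, B, C
Layer 34-36: 3 each from B, C = 3*2 = 6 chips; eligible B, C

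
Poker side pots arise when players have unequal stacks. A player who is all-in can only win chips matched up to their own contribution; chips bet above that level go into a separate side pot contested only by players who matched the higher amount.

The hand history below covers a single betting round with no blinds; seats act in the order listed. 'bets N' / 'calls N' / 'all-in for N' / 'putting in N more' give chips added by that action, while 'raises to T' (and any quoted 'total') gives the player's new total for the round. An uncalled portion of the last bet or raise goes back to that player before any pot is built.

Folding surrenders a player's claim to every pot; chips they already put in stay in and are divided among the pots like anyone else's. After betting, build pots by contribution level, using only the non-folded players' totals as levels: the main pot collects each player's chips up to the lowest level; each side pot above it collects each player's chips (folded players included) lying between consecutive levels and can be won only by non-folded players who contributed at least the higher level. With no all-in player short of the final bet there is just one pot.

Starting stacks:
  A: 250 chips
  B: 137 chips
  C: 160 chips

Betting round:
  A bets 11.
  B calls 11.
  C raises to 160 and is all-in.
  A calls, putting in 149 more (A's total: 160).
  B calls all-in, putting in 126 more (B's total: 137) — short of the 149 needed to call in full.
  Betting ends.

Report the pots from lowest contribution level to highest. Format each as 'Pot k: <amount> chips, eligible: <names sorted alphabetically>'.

Contributions: A=160, B=137, C=160
Pot levels (distinct totals of non-folded players): 137, 160
Layer 1-137: 137 each from A, B, C = 137*3 = 411 chips; eligible A, B, C
Layer 138-160: 23 each from A, C = 23*2 = 46 chips; eligible A, C

Pot 1: 411 chips, eligible: A, B, C
Pot 2: 46 chips, eligible: A, C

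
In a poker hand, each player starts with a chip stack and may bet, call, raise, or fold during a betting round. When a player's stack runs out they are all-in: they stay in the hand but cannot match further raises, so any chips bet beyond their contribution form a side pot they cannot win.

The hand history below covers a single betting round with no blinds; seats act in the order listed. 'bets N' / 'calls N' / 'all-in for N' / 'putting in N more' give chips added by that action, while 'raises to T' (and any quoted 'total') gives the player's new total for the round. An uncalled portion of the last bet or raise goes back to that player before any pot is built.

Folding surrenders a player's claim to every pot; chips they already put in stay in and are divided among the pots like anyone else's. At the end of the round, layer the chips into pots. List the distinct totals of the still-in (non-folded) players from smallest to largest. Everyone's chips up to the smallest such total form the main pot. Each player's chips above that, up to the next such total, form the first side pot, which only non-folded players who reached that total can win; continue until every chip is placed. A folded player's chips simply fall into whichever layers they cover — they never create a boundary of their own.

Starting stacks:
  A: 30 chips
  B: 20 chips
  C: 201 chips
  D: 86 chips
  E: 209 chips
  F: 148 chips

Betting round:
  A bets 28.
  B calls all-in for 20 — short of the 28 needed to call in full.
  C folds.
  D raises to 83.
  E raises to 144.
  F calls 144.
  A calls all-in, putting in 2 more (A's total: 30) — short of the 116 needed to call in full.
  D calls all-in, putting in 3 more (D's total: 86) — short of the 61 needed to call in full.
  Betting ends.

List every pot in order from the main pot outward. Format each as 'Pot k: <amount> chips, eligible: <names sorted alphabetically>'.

Contributions: A=30, B=20, D=86, E=144, F=144
Folded: C
Pot levels (distinct totals of non-folded players): 20, 30, 86, 144
Layer 1-20: 20 each from A, B, D, E, F = 20*5 = 100 chips; eligible A, B, D, E, F
Layer 21-30: 10 each from A, D, E, F = 10*4 = 40 chips; eligible A, D, E, F
Layer 31-86: 56 each from D, E, F = 56*3 = 168 chips; eligible D, E, F
Layer 87-144: 58 each from E, F = 58*2 = 116 chips; eligible E, F

Pot 1: 100 chips, eligible: A, B, D, E, F
Pot 2: 40 chips, eligible: A, D, E, F
Pot 3: 168 chips, eligible: D, E, F
Pot 4: 116 chips, eligible: E, F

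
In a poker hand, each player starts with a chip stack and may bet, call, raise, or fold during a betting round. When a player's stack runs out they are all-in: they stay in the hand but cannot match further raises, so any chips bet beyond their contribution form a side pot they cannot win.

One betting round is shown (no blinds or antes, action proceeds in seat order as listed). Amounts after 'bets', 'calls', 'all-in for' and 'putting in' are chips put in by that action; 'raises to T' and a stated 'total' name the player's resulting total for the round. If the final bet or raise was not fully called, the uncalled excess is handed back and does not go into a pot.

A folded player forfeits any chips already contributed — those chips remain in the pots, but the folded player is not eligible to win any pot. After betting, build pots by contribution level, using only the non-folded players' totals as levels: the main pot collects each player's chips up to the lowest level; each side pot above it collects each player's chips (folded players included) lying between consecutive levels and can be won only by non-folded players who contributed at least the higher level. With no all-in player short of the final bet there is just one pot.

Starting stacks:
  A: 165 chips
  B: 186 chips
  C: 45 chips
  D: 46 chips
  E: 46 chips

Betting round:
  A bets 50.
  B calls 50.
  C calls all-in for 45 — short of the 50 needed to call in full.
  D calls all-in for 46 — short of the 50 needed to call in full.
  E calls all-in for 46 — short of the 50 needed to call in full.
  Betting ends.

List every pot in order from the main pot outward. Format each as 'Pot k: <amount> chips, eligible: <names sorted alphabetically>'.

Contributions: A=50, B=50, C=45, D=46, E=46
Pot levels (distinct totals of non-folded players): 45, 46, 50
Layer 1-45: 45 each from A, B, C, D, E = 45*5 = 225 chips; eligible A, B, C, D, E
Layer 46-46: 1 each from A, B, D, E = 1*4 = 4 chips; eligible A, B, D, E
Layer 47-50: 4 each from A, B = 4*2 = 8 chips; eligible A, B

Pot 1: 225 chips, eligible: A, B, C, D, E
Pot 2: 4 chips, eligible: A, B, D, E
Pot 3: 8 chips, eligible: A, B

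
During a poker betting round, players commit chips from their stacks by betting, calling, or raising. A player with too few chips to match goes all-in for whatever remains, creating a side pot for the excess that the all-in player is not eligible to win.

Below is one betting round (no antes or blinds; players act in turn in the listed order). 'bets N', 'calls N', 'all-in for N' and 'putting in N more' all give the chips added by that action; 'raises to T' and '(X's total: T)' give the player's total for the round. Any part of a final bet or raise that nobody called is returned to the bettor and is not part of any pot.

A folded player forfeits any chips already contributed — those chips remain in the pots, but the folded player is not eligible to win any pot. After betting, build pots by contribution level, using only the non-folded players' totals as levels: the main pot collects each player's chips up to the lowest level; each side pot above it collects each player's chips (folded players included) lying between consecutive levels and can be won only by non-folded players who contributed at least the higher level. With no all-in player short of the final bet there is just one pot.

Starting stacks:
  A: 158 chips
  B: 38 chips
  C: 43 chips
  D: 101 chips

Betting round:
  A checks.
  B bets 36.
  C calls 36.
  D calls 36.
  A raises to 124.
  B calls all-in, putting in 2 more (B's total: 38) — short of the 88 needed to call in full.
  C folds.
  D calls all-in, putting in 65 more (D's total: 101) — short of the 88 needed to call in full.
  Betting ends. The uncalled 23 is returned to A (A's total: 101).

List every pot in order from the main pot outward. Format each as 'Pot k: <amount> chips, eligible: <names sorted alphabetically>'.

Pot 1: 150 chips, eligible: A, B, D
Pot 2: 126 chips, eligible: A, D

Derivation:
Contributions (after 23 returned to A): A=101, B=38, C=36, D=101
Folded: C
Pot levels (distinct totals of non-folded players): 38, 101
Layer 1-38: A 38 + B 38 + C 36 + D 38 = 150 chips; eligible A, B, D
Layer 39-101: 63 each from A, D = 63*2 = 126 chips; eligible A, D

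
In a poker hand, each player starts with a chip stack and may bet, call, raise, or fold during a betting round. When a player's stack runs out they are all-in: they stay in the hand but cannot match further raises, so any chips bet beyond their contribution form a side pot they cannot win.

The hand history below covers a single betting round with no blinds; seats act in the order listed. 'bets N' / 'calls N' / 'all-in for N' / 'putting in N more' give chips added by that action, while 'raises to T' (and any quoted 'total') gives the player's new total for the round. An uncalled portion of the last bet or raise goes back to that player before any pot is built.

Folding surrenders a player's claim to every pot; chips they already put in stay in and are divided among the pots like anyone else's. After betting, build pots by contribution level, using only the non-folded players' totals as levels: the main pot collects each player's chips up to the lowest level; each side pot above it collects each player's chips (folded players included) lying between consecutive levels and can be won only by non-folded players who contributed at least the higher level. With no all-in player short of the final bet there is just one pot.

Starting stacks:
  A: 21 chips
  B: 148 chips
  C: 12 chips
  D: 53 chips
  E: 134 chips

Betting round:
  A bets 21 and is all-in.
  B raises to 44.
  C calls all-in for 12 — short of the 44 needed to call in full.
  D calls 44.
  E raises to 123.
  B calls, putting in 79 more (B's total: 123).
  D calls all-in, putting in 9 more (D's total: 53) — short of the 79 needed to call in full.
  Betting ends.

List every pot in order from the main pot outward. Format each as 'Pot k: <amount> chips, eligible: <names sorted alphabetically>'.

Contributions: A=21, B=123, C=12, D=53, E=123
Pot levels (distinct totals of non-folded players): 12, 21, 53, 123
Layer 1-12: 12 each from A, B, C, D, E = 12*5 = 60 chips; eligible A, B, C, D, E
Layer 13-21: 9 each from A, B, D, E = 9*4 = 36 chips; eligible A, B, D, E
Layer 22-53: 32 each from B, D, E = 32*3 = 96 chips; eligible B, D, E
Layer 54-123: 70 each from B, E = 70*2 = 140 chips; eligible B, E

Pot 1: 60 chips, eligible: A, B, C, D, E
Pot 2: 36 chips, eligible: A, B, D, E
Pot 3: 96 chips, eligible: B, D, E
Pot 4: 140 chips, eligible: B, E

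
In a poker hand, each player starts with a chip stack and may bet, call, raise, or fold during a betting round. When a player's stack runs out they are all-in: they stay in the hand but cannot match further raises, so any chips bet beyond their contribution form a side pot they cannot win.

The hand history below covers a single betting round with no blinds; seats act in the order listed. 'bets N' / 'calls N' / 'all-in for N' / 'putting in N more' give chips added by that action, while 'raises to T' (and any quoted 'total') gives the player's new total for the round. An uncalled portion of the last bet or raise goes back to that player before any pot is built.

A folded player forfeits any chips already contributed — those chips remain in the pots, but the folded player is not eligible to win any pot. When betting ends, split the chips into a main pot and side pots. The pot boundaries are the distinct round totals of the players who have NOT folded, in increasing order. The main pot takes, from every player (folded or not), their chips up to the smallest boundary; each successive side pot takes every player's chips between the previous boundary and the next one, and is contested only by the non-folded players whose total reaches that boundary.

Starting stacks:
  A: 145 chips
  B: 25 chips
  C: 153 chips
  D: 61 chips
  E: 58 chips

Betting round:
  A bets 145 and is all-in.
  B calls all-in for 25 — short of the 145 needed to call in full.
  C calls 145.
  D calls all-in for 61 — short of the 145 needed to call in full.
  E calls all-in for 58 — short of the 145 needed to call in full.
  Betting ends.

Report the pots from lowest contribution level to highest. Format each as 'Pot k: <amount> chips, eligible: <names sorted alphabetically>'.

Pot 1: 125 chips, eligible: A, B, C, D, E
Pot 2: 132 chips, eligible: A, C, D, E
Pot 3: 9 chips, eligible: A, C, D
Pot 4: 168 chips, eligible: A, C

Derivation:
Contributions: A=145, B=25, C=145, D=61, E=58
Pot levels (distinct totals of non-folded players): 25, 58, 61, 145
Layer 1-25: 25 each from A, B, C, D, E = 25*5 = 125 chips; eligible A, B, C, D, E
Layer 26-58: 33 each from A, C, D, E = 33*4 = 132 chips; eligible A, C, D, E
Layer 59-61: 3 each from A, C, D = 3*3 = 9 chips; eligible A, C, D
Layer 62-145: 84 each from A, C = 84*2 = 168 chips; eligible A, C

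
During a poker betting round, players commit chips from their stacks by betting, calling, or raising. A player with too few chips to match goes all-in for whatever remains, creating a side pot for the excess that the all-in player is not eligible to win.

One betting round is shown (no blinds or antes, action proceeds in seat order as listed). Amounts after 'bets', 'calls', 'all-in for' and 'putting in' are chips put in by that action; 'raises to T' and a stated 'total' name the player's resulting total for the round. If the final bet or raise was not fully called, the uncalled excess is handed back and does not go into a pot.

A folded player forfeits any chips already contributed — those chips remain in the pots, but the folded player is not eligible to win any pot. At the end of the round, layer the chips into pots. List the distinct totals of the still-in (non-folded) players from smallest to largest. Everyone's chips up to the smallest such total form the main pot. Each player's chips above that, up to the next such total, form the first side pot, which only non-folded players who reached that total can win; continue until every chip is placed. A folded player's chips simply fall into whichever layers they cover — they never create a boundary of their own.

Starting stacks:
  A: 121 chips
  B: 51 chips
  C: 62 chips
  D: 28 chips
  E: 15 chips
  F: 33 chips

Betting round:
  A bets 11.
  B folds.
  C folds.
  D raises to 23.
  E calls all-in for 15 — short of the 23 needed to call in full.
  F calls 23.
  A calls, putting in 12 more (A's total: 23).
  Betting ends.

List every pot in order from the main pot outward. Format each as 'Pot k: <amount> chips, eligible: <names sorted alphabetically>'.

Contributions: A=23, D=23, E=15, F=23
Folded: B, C
Pot levels (distinct totals of non-folded players): 15, 23
Layer 1-15: 15 each from A, D, E, F = 15*4 = 60 chips; eligible A, D, E, F
Layer 16-23: 8 each from A, D, F = 8*3 = 24 chips; eligible A, D, F

Pot 1: 60 chips, eligible: A, D, E, F
Pot 2: 24 chips, eligible: A, D, F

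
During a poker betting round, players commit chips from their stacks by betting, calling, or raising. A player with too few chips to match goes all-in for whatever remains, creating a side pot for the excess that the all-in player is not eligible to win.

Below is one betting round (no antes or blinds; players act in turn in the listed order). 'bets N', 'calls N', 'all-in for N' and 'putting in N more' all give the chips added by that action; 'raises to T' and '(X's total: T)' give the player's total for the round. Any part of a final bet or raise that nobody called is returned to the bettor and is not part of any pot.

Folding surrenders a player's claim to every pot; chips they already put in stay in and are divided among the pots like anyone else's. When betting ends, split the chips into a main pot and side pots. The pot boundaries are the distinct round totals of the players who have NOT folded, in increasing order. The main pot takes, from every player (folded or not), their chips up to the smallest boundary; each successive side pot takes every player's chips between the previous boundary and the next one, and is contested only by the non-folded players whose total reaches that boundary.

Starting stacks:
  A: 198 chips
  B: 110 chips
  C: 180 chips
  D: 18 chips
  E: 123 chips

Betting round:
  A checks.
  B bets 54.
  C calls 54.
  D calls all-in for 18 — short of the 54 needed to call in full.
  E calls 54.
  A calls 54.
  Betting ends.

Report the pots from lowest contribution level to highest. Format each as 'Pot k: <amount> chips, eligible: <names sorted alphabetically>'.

Pot 1: 90 chips, eligible: A, B, C, D, E
Pot 2: 144 chips, eligible: A, B, C, E

Derivation:
Contributions: A=54, B=54, C=54, D=18, E=54
Pot levels (distinct totals of non-folded players): 18, 54
Layer 1-18: 18 each from A, B, C, D, E = 18*5 = 90 chips; eligible A, B, C, D, E
Layer 19-54: 36 each from A, B, C, E = 36*4 = 144 chips; eligible A, B, C, E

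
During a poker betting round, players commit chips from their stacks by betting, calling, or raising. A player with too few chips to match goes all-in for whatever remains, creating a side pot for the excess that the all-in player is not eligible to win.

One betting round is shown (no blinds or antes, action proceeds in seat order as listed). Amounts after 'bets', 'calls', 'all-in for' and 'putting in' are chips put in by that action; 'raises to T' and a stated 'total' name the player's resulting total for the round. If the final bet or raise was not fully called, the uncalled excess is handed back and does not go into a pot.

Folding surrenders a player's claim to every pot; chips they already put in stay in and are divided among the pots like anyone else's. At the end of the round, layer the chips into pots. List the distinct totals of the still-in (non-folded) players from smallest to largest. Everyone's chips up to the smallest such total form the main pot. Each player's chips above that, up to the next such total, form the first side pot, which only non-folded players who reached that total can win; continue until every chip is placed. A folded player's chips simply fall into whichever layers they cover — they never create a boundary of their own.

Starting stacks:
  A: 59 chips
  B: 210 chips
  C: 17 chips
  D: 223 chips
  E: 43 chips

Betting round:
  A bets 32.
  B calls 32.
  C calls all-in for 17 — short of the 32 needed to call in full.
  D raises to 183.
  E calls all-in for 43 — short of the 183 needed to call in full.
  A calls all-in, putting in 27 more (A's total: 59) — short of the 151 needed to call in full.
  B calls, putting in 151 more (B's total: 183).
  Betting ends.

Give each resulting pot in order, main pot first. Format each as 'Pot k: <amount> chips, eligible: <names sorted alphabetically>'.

Contributions: A=59, B=183, C=17, D=183, E=43
Pot levels (distinct totals of non-folded players): 17, 43, 59, 183
Layer 1-17: 17 each from A, B, C, D, E = 17*5 = 85 chips; eligible A, B, C, D, E
Layer 18-43: 26 each from A, B, D, E = 26*4 = 104 chips; eligible A, B, D, E
Layer 44-59: 16 each from A, B, D = 16*3 = 48 chips; eligible A, B, D
Layer 60-183: 124 each from B, D = 124*2 = 248 chips; eligible B, D

Pot 1: 85 chips, eligible: A, B, C, D, E
Pot 2: 104 chips, eligible: A, B, D, E
Pot 3: 48 chips, eligible: A, B, D
Pot 4: 248 chips, eligible: B, D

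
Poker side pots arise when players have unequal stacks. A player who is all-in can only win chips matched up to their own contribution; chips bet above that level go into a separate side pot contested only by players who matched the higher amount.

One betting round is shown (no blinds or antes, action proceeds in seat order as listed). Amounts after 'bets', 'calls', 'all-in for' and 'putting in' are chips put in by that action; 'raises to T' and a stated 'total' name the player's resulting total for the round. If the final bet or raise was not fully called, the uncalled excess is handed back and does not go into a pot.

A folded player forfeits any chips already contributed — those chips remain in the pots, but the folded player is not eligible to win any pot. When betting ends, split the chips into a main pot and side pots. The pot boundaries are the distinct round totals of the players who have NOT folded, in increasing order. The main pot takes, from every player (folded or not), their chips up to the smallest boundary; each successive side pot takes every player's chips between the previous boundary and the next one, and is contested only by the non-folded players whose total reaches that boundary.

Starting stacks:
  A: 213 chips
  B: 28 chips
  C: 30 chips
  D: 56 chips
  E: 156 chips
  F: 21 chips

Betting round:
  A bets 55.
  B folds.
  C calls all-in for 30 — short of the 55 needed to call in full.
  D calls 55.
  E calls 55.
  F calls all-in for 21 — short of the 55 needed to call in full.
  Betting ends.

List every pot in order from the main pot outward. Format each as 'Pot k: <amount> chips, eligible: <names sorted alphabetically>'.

Contributions: A=55, C=30, D=55, E=55, F=21
Folded: B
Pot levels (distinct totals of non-folded players): 21, 30, 55
Layer 1-21: 21 each from A, C, D, E, F = 21*5 = 105 chips; eligible A, C, D, E, F
Layer 22-30: 9 each from A, C, D, E = 9*4 = 36 chips; eligible A, C, D, E
Layer 31-55: 25 each from A, D, E = 25*3 = 75 chips; eligible A, D, E

Pot 1: 105 chips, eligible: A, C, D, E, F
Pot 2: 36 chips, eligible: A, C, D, E
Pot 3: 75 chips, eligible: A, D, E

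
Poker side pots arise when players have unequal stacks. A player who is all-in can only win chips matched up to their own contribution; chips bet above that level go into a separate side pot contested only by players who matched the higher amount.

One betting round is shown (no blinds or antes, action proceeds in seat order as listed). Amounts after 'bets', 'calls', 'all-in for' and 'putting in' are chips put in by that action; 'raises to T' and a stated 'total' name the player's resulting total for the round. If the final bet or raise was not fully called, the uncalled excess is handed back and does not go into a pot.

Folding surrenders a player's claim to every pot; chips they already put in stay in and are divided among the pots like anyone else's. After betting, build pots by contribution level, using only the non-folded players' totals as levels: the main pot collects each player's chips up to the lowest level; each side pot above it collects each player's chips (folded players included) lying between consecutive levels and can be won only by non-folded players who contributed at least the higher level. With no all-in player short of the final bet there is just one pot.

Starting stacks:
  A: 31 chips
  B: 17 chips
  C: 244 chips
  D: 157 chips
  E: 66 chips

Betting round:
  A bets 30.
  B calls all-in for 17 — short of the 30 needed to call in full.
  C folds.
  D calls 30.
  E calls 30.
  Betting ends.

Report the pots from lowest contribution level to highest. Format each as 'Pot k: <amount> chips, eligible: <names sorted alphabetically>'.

Contributions: A=30, B=17, D=30, E=30
Folded: C
Pot levels (distinct totals of non-folded players): 17, 30
Layer 1-17: 17 each from A, B, D, E = 17*4 = 68 chips; eligible A, B, D, E
Layer 18-30: 13 each from A, D, E = 13*3 = 39 chips; eligible A, D, E

Pot 1: 68 chips, eligible: A, B, D, E
Pot 2: 39 chips, eligible: A, D, E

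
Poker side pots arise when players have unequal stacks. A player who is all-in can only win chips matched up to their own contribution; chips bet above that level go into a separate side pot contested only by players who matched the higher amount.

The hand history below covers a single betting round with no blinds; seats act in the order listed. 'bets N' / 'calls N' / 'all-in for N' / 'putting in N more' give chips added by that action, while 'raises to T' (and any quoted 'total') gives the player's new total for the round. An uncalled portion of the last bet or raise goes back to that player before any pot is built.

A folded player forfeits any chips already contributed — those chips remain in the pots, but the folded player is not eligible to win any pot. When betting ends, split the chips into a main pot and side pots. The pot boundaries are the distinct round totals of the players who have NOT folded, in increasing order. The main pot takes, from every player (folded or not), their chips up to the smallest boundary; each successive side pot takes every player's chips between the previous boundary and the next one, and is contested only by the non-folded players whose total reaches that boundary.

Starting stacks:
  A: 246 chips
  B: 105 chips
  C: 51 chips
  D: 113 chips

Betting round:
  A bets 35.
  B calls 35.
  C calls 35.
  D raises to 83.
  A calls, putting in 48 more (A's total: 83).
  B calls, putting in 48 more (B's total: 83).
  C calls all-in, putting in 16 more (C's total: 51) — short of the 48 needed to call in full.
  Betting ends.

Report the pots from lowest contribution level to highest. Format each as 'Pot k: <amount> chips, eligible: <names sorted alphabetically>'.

Pot 1: 204 chips, eligible: A, B, C, D
Pot 2: 96 chips, eligible: A, B, D

Derivation:
Contributions: A=83, B=83, C=51, D=83
Pot levels (distinct totals of non-folded players): 51, 83
Layer 1-51: 51 each from A, B, C, D = 51*4 = 204 chips; eligible A, B, C, D
Layer 52-83: 32 each from A, B, D = 32*3 = 96 chips; eligible A, B, D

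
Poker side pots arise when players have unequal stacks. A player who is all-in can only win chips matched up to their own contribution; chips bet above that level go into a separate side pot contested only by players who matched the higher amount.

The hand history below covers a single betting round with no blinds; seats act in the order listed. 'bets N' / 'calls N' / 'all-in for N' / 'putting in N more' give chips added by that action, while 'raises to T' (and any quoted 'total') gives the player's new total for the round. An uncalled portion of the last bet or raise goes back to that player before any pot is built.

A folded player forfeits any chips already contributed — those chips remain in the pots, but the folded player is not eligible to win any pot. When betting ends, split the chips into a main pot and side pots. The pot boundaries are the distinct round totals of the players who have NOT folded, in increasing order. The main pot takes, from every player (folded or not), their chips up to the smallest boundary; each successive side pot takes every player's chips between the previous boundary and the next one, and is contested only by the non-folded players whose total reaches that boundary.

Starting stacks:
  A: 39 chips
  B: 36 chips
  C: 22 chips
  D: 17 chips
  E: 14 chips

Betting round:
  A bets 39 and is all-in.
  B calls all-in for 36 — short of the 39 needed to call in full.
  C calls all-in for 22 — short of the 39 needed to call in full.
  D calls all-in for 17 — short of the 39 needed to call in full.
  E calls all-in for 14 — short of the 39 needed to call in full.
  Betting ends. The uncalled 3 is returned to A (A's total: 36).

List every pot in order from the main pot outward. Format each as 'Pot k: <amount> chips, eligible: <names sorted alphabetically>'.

Pot 1: 70 chips, eligible: A, B, C, D, E
Pot 2: 12 chips, eligible: A, B, C, D
Pot 3: 15 chips, eligible: A, B, C
Pot 4: 28 chips, eligible: A, B

Derivation:
Contributions (after 3 returned to A): A=36, B=36, C=22, D=17, E=14
Pot levels (distinct totals of non-folded players): 14, 17, 22, 36
Layer 1-14: 14 each from A, B, C, D, E = 14*5 = 70 chips; eligible A, B, C, D, E
Layer 15-17: 3 each from A, B, C, D = 3*4 = 12 chips; eligible A, B, C, D
Layer 18-22: 5 each from A, B, C = 5*3 = 15 chips; eligible A, B, C
Layer 23-36: 14 each from A, B = 14*2 = 28 chips; eligible A, B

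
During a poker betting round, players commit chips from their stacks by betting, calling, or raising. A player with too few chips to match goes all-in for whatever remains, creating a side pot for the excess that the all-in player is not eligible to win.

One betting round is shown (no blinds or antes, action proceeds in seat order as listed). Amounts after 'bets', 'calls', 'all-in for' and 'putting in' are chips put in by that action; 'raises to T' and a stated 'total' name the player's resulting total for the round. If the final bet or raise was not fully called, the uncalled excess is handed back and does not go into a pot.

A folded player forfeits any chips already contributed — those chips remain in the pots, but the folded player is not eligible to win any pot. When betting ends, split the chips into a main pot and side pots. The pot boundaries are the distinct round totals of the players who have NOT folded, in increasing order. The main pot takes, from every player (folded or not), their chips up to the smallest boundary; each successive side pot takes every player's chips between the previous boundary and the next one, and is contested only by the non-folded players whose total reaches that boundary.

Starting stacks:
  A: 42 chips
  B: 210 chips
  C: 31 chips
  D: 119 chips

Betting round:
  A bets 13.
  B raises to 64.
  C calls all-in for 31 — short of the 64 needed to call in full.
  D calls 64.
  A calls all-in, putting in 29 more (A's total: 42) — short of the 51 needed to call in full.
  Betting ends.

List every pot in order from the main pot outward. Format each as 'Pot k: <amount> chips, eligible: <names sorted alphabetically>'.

Contributions: A=42, B=64, C=31, D=64
Pot levels (distinct totals of non-folded players): 31, 42, 64
Layer 1-31: 31 each from A, B, C, D = 31*4 = 124 chips; eligible A, B, C, D
Layer 32-42: 11 each from A, B, D = 11*3 = 33 chips; eligible A, B, D
Layer 43-64: 22 each from B, D = 22*2 = 44 chips; eligible B, D

Pot 1: 124 chips, eligible: A, B, C, D
Pot 2: 33 chips, eligible: A, B, D
Pot 3: 44 chips, eligible: B, D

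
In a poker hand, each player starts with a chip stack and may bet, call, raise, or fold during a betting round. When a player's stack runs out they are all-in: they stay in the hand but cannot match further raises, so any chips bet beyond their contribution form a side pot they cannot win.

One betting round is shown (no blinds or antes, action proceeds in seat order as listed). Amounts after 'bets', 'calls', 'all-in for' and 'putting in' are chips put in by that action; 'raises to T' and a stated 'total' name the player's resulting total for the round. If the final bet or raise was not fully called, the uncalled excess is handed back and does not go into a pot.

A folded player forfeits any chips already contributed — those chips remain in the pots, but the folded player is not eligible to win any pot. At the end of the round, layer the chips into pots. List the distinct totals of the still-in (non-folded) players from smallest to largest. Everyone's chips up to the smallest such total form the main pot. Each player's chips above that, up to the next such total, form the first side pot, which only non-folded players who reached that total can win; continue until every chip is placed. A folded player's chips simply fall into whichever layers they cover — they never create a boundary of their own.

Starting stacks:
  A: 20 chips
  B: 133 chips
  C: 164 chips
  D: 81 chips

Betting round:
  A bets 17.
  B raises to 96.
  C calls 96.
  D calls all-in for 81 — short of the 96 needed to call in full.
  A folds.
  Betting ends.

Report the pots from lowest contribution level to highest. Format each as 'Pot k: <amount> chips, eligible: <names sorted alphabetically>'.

Pot 1: 260 chips, eligible: B, C, D
Pot 2: 30 chips, eligible: B, C

Derivation:
Contributions: A=17, B=96, C=96, D=81
Folded: A
Pot levels (distinct totals of non-folded players): 81, 96
Layer 1-81: A 17 + B 81 + C 81 + D 81 = 260 chips; eligible B, C, D
Layer 82-96: 15 each from B, C = 15*2 = 30 chips; eligible B, C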